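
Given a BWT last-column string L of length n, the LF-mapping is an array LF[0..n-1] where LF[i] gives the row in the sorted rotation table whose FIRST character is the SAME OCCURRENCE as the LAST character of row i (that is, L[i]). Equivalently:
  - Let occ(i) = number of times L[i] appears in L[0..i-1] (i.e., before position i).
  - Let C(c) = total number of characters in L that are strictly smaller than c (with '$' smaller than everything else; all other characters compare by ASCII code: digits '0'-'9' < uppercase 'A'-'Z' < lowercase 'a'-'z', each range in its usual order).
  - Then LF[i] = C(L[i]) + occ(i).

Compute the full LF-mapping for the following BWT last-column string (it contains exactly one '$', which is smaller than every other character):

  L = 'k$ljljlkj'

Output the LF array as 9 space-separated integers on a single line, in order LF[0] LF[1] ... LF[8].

Answer: 4 0 6 1 7 2 8 5 3

Derivation:
Char counts: '$':1, 'j':3, 'k':2, 'l':3
C (first-col start): C('$')=0, C('j')=1, C('k')=4, C('l')=6
L[0]='k': occ=0, LF[0]=C('k')+0=4+0=4
L[1]='$': occ=0, LF[1]=C('$')+0=0+0=0
L[2]='l': occ=0, LF[2]=C('l')+0=6+0=6
L[3]='j': occ=0, LF[3]=C('j')+0=1+0=1
L[4]='l': occ=1, LF[4]=C('l')+1=6+1=7
L[5]='j': occ=1, LF[5]=C('j')+1=1+1=2
L[6]='l': occ=2, LF[6]=C('l')+2=6+2=8
L[7]='k': occ=1, LF[7]=C('k')+1=4+1=5
L[8]='j': occ=2, LF[8]=C('j')+2=1+2=3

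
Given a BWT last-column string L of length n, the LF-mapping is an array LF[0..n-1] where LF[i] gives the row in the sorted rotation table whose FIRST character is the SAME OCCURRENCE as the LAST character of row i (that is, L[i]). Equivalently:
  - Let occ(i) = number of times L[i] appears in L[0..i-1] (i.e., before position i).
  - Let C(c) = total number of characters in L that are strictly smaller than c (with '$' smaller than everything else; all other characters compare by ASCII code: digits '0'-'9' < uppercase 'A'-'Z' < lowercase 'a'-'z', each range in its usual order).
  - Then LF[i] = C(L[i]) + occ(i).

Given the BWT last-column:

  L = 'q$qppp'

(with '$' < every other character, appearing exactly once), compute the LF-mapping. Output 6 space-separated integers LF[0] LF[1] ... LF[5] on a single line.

Char counts: '$':1, 'p':3, 'q':2
C (first-col start): C('$')=0, C('p')=1, C('q')=4
L[0]='q': occ=0, LF[0]=C('q')+0=4+0=4
L[1]='$': occ=0, LF[1]=C('$')+0=0+0=0
L[2]='q': occ=1, LF[2]=C('q')+1=4+1=5
L[3]='p': occ=0, LF[3]=C('p')+0=1+0=1
L[4]='p': occ=1, LF[4]=C('p')+1=1+1=2
L[5]='p': occ=2, LF[5]=C('p')+2=1+2=3

Answer: 4 0 5 1 2 3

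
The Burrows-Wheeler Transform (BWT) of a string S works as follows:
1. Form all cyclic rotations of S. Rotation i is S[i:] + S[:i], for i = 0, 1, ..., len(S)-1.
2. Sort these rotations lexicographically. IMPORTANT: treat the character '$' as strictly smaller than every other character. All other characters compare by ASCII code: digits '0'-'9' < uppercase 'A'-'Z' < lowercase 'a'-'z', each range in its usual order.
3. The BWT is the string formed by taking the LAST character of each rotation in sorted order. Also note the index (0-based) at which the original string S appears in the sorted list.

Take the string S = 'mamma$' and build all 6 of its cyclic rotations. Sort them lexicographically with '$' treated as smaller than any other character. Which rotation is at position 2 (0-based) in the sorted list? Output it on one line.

All 6 rotations (rotation i = S[i:]+S[:i]):
  rot[0] = mamma$
  rot[1] = amma$m
  rot[2] = mma$ma
  rot[3] = ma$mam
  rot[4] = a$mamm
  rot[5] = $mamma
Sorted (with $ < everything):
  sorted[0] = $mamma
  sorted[1] = a$mamm
  sorted[2] = amma$m
  sorted[3] = ma$mam
  sorted[4] = mamma$
  sorted[5] = mma$ma
sorted[2] = amma$m

Answer: amma$m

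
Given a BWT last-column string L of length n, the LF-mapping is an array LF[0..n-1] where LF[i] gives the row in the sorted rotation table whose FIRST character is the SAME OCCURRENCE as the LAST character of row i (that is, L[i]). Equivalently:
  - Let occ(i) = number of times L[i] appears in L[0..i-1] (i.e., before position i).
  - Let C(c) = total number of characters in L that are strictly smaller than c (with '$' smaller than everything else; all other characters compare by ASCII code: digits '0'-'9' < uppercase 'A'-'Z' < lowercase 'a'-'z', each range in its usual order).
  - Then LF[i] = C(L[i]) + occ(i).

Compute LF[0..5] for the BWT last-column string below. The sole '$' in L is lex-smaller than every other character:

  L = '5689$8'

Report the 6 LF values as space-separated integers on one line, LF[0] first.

Char counts: '$':1, '5':1, '6':1, '8':2, '9':1
C (first-col start): C('$')=0, C('5')=1, C('6')=2, C('8')=3, C('9')=5
L[0]='5': occ=0, LF[0]=C('5')+0=1+0=1
L[1]='6': occ=0, LF[1]=C('6')+0=2+0=2
L[2]='8': occ=0, LF[2]=C('8')+0=3+0=3
L[3]='9': occ=0, LF[3]=C('9')+0=5+0=5
L[4]='$': occ=0, LF[4]=C('$')+0=0+0=0
L[5]='8': occ=1, LF[5]=C('8')+1=3+1=4

Answer: 1 2 3 5 0 4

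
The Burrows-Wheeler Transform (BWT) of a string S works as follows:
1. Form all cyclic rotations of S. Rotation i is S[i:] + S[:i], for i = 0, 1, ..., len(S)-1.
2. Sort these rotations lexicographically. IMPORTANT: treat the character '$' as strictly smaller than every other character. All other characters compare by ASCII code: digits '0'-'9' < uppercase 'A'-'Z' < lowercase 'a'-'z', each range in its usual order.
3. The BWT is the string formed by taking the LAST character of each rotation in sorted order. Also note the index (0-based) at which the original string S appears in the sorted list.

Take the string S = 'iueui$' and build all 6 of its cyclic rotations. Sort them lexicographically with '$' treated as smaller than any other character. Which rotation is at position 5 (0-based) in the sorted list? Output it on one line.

Answer: ui$iue

Derivation:
All 6 rotations (rotation i = S[i:]+S[:i]):
  rot[0] = iueui$
  rot[1] = ueui$i
  rot[2] = eui$iu
  rot[3] = ui$iue
  rot[4] = i$iueu
  rot[5] = $iueui
Sorted (with $ < everything):
  sorted[0] = $iueui
  sorted[1] = eui$iu
  sorted[2] = i$iueu
  sorted[3] = iueui$
  sorted[4] = ueui$i
  sorted[5] = ui$iue
sorted[5] = ui$iue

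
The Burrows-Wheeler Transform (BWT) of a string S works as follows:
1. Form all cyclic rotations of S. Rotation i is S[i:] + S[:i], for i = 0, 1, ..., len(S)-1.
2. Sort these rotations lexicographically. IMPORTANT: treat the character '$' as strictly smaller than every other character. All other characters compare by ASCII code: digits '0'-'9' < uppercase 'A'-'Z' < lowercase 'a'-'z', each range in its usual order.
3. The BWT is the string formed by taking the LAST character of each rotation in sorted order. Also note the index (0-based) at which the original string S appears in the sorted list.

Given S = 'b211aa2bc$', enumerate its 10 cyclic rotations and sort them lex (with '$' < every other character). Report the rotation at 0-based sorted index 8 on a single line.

Answer: bc$b211aa2

Derivation:
All 10 rotations (rotation i = S[i:]+S[:i]):
  rot[0] = b211aa2bc$
  rot[1] = 211aa2bc$b
  rot[2] = 11aa2bc$b2
  rot[3] = 1aa2bc$b21
  rot[4] = aa2bc$b211
  rot[5] = a2bc$b211a
  rot[6] = 2bc$b211aa
  rot[7] = bc$b211aa2
  rot[8] = c$b211aa2b
  rot[9] = $b211aa2bc
Sorted (with $ < everything):
  sorted[0] = $b211aa2bc
  sorted[1] = 11aa2bc$b2
  sorted[2] = 1aa2bc$b21
  sorted[3] = 211aa2bc$b
  sorted[4] = 2bc$b211aa
  sorted[5] = a2bc$b211a
  sorted[6] = aa2bc$b211
  sorted[7] = b211aa2bc$
  sorted[8] = bc$b211aa2
  sorted[9] = c$b211aa2b
sorted[8] = bc$b211aa2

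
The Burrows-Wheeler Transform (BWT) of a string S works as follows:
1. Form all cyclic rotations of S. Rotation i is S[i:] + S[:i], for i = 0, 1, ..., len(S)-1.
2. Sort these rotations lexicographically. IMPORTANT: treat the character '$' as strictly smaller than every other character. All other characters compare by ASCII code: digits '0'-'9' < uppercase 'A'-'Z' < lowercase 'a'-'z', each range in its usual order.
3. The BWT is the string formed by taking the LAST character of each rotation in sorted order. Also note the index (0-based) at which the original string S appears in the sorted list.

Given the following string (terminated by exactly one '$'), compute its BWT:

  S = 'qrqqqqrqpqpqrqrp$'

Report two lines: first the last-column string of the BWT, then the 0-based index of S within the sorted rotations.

All 17 rotations (rotation i = S[i:]+S[:i]):
  rot[0] = qrqqqqrqpqpqrqrp$
  rot[1] = rqqqqrqpqpqrqrp$q
  rot[2] = qqqqrqpqpqrqrp$qr
  rot[3] = qqqrqpqpqrqrp$qrq
  rot[4] = qqrqpqpqrqrp$qrqq
  rot[5] = qrqpqpqrqrp$qrqqq
  rot[6] = rqpqpqrqrp$qrqqqq
  rot[7] = qpqpqrqrp$qrqqqqr
  rot[8] = pqpqrqrp$qrqqqqrq
  rot[9] = qpqrqrp$qrqqqqrqp
  rot[10] = pqrqrp$qrqqqqrqpq
  rot[11] = qrqrp$qrqqqqrqpqp
  rot[12] = rqrp$qrqqqqrqpqpq
  rot[13] = qrp$qrqqqqrqpqpqr
  rot[14] = rp$qrqqqqrqpqpqrq
  rot[15] = p$qrqqqqrqpqpqrqr
  rot[16] = $qrqqqqrqpqpqrqrp
Sorted (with $ < everything):
  sorted[0] = $qrqqqqrqpqpqrqrp  (last char: 'p')
  sorted[1] = p$qrqqqqrqpqpqrqr  (last char: 'r')
  sorted[2] = pqpqrqrp$qrqqqqrq  (last char: 'q')
  sorted[3] = pqrqrp$qrqqqqrqpq  (last char: 'q')
  sorted[4] = qpqpqrqrp$qrqqqqr  (last char: 'r')
  sorted[5] = qpqrqrp$qrqqqqrqp  (last char: 'p')
  sorted[6] = qqqqrqpqpqrqrp$qr  (last char: 'r')
  sorted[7] = qqqrqpqpqrqrp$qrq  (last char: 'q')
  sorted[8] = qqrqpqpqrqrp$qrqq  (last char: 'q')
  sorted[9] = qrp$qrqqqqrqpqpqr  (last char: 'r')
  sorted[10] = qrqpqpqrqrp$qrqqq  (last char: 'q')
  sorted[11] = qrqqqqrqpqpqrqrp$  (last char: '$')
  sorted[12] = qrqrp$qrqqqqrqpqp  (last char: 'p')
  sorted[13] = rp$qrqqqqrqpqpqrq  (last char: 'q')
  sorted[14] = rqpqpqrqrp$qrqqqq  (last char: 'q')
  sorted[15] = rqqqqrqpqpqrqrp$q  (last char: 'q')
  sorted[16] = rqrp$qrqqqqrqpqpq  (last char: 'q')
Last column: prqqrprqqrq$pqqqq
Original string S is at sorted index 11

Answer: prqqrprqqrq$pqqqq
11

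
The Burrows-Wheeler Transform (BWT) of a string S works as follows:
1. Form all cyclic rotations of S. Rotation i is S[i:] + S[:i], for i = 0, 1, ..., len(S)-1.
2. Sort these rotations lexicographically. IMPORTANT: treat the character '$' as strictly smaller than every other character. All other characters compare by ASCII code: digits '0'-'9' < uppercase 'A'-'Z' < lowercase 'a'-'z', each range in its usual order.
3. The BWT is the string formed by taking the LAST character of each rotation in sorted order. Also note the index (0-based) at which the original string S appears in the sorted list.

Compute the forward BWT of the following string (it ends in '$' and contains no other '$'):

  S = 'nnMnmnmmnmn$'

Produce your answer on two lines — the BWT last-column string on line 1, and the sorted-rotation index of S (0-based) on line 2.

Answer: nnnnnmmnmmM$
11

Derivation:
All 12 rotations (rotation i = S[i:]+S[:i]):
  rot[0] = nnMnmnmmnmn$
  rot[1] = nMnmnmmnmn$n
  rot[2] = Mnmnmmnmn$nn
  rot[3] = nmnmmnmn$nnM
  rot[4] = mnmmnmn$nnMn
  rot[5] = nmmnmn$nnMnm
  rot[6] = mmnmn$nnMnmn
  rot[7] = mnmn$nnMnmnm
  rot[8] = nmn$nnMnmnmm
  rot[9] = mn$nnMnmnmmn
  rot[10] = n$nnMnmnmmnm
  rot[11] = $nnMnmnmmnmn
Sorted (with $ < everything):
  sorted[0] = $nnMnmnmmnmn  (last char: 'n')
  sorted[1] = Mnmnmmnmn$nn  (last char: 'n')
  sorted[2] = mmnmn$nnMnmn  (last char: 'n')
  sorted[3] = mn$nnMnmnmmn  (last char: 'n')
  sorted[4] = mnmmnmn$nnMn  (last char: 'n')
  sorted[5] = mnmn$nnMnmnm  (last char: 'm')
  sorted[6] = n$nnMnmnmmnm  (last char: 'm')
  sorted[7] = nMnmnmmnmn$n  (last char: 'n')
  sorted[8] = nmmnmn$nnMnm  (last char: 'm')
  sorted[9] = nmn$nnMnmnmm  (last char: 'm')
  sorted[10] = nmnmmnmn$nnM  (last char: 'M')
  sorted[11] = nnMnmnmmnmn$  (last char: '$')
Last column: nnnnnmmnmmM$
Original string S is at sorted index 11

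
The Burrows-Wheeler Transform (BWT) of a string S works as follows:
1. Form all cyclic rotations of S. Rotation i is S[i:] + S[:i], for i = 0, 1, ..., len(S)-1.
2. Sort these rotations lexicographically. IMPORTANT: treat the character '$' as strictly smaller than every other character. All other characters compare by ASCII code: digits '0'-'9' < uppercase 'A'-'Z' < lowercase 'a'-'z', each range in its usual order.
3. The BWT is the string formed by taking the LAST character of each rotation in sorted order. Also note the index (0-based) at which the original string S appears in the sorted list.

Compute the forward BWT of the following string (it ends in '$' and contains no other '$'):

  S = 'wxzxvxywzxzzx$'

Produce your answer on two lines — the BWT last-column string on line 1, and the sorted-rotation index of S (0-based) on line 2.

All 14 rotations (rotation i = S[i:]+S[:i]):
  rot[0] = wxzxvxywzxzzx$
  rot[1] = xzxvxywzxzzx$w
  rot[2] = zxvxywzxzzx$wx
  rot[3] = xvxywzxzzx$wxz
  rot[4] = vxywzxzzx$wxzx
  rot[5] = xywzxzzx$wxzxv
  rot[6] = ywzxzzx$wxzxvx
  rot[7] = wzxzzx$wxzxvxy
  rot[8] = zxzzx$wxzxvxyw
  rot[9] = xzzx$wxzxvxywz
  rot[10] = zzx$wxzxvxywzx
  rot[11] = zx$wxzxvxywzxz
  rot[12] = x$wxzxvxywzxzz
  rot[13] = $wxzxvxywzxzzx
Sorted (with $ < everything):
  sorted[0] = $wxzxvxywzxzzx  (last char: 'x')
  sorted[1] = vxywzxzzx$wxzx  (last char: 'x')
  sorted[2] = wxzxvxywzxzzx$  (last char: '$')
  sorted[3] = wzxzzx$wxzxvxy  (last char: 'y')
  sorted[4] = x$wxzxvxywzxzz  (last char: 'z')
  sorted[5] = xvxywzxzzx$wxz  (last char: 'z')
  sorted[6] = xywzxzzx$wxzxv  (last char: 'v')
  sorted[7] = xzxvxywzxzzx$w  (last char: 'w')
  sorted[8] = xzzx$wxzxvxywz  (last char: 'z')
  sorted[9] = ywzxzzx$wxzxvx  (last char: 'x')
  sorted[10] = zx$wxzxvxywzxz  (last char: 'z')
  sorted[11] = zxvxywzxzzx$wx  (last char: 'x')
  sorted[12] = zxzzx$wxzxvxyw  (last char: 'w')
  sorted[13] = zzx$wxzxvxywzx  (last char: 'x')
Last column: xx$yzzvwzxzxwx
Original string S is at sorted index 2

Answer: xx$yzzvwzxzxwx
2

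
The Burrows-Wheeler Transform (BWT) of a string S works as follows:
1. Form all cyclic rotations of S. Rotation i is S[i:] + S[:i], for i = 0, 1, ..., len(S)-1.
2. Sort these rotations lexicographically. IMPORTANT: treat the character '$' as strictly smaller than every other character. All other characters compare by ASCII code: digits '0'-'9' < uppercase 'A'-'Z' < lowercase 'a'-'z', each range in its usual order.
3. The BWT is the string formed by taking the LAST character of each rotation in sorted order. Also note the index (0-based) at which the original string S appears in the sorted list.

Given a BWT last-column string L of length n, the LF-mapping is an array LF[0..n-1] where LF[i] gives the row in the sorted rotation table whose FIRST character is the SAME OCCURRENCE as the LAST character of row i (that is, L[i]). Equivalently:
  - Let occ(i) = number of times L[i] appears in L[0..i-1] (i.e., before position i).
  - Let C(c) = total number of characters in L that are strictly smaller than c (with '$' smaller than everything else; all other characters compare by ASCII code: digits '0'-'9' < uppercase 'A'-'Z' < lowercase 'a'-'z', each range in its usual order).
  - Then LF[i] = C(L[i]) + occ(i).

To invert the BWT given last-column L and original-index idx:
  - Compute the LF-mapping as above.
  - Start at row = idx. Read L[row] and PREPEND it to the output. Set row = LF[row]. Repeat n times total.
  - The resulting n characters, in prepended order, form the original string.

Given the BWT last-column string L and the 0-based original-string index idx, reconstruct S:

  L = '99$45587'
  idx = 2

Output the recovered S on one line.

Answer: 5794589$

Derivation:
LF mapping: 6 7 0 1 2 3 5 4
Walk LF starting at row 2, prepending L[row]:
  step 1: row=2, L[2]='$', prepend. Next row=LF[2]=0
  step 2: row=0, L[0]='9', prepend. Next row=LF[0]=6
  step 3: row=6, L[6]='8', prepend. Next row=LF[6]=5
  step 4: row=5, L[5]='5', prepend. Next row=LF[5]=3
  step 5: row=3, L[3]='4', prepend. Next row=LF[3]=1
  step 6: row=1, L[1]='9', prepend. Next row=LF[1]=7
  step 7: row=7, L[7]='7', prepend. Next row=LF[7]=4
  step 8: row=4, L[4]='5', prepend. Next row=LF[4]=2
Reversed output: 5794589$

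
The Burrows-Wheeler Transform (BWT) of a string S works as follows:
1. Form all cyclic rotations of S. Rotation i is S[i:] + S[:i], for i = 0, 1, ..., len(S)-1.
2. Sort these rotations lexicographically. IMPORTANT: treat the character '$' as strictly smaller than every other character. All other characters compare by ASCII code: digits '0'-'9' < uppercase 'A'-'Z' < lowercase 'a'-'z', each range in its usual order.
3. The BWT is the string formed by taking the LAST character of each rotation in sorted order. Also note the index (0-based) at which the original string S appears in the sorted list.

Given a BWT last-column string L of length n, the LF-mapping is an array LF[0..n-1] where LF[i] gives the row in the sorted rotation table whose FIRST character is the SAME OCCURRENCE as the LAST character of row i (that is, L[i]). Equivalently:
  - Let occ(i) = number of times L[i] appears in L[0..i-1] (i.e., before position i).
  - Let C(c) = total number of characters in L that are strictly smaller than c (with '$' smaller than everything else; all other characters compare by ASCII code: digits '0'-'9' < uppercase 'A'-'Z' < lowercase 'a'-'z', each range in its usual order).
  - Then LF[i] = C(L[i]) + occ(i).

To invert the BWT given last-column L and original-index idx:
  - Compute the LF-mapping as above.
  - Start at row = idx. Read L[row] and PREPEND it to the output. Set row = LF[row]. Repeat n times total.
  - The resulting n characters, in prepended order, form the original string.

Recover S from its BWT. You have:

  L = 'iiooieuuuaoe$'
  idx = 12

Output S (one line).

Answer: uoeuoeiaouii$

Derivation:
LF mapping: 4 5 7 8 6 2 10 11 12 1 9 3 0
Walk LF starting at row 12, prepending L[row]:
  step 1: row=12, L[12]='$', prepend. Next row=LF[12]=0
  step 2: row=0, L[0]='i', prepend. Next row=LF[0]=4
  step 3: row=4, L[4]='i', prepend. Next row=LF[4]=6
  step 4: row=6, L[6]='u', prepend. Next row=LF[6]=10
  step 5: row=10, L[10]='o', prepend. Next row=LF[10]=9
  step 6: row=9, L[9]='a', prepend. Next row=LF[9]=1
  step 7: row=1, L[1]='i', prepend. Next row=LF[1]=5
  step 8: row=5, L[5]='e', prepend. Next row=LF[5]=2
  step 9: row=2, L[2]='o', prepend. Next row=LF[2]=7
  step 10: row=7, L[7]='u', prepend. Next row=LF[7]=11
  step 11: row=11, L[11]='e', prepend. Next row=LF[11]=3
  step 12: row=3, L[3]='o', prepend. Next row=LF[3]=8
  step 13: row=8, L[8]='u', prepend. Next row=LF[8]=12
Reversed output: uoeuoeiaouii$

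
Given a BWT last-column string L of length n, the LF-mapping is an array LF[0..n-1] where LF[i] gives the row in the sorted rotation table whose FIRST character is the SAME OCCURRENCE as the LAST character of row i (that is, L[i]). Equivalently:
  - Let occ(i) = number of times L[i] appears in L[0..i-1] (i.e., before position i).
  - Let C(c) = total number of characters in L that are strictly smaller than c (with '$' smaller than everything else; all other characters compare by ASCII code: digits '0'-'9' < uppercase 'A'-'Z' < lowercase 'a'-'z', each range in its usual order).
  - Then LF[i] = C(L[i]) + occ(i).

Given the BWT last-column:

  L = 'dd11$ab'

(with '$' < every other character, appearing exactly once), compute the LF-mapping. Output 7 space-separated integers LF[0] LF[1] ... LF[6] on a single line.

Char counts: '$':1, '1':2, 'a':1, 'b':1, 'd':2
C (first-col start): C('$')=0, C('1')=1, C('a')=3, C('b')=4, C('d')=5
L[0]='d': occ=0, LF[0]=C('d')+0=5+0=5
L[1]='d': occ=1, LF[1]=C('d')+1=5+1=6
L[2]='1': occ=0, LF[2]=C('1')+0=1+0=1
L[3]='1': occ=1, LF[3]=C('1')+1=1+1=2
L[4]='$': occ=0, LF[4]=C('$')+0=0+0=0
L[5]='a': occ=0, LF[5]=C('a')+0=3+0=3
L[6]='b': occ=0, LF[6]=C('b')+0=4+0=4

Answer: 5 6 1 2 0 3 4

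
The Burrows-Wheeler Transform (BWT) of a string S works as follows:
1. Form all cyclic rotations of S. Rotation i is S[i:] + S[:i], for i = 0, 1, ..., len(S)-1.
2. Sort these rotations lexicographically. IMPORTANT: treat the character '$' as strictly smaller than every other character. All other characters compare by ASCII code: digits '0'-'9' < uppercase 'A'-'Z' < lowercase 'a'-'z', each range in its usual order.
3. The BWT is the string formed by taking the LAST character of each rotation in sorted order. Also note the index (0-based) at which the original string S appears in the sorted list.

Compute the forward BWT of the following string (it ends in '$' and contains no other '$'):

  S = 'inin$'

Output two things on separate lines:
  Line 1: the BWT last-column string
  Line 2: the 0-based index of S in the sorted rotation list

Answer: nn$ii
2

Derivation:
All 5 rotations (rotation i = S[i:]+S[:i]):
  rot[0] = inin$
  rot[1] = nin$i
  rot[2] = in$in
  rot[3] = n$ini
  rot[4] = $inin
Sorted (with $ < everything):
  sorted[0] = $inin  (last char: 'n')
  sorted[1] = in$in  (last char: 'n')
  sorted[2] = inin$  (last char: '$')
  sorted[3] = n$ini  (last char: 'i')
  sorted[4] = nin$i  (last char: 'i')
Last column: nn$ii
Original string S is at sorted index 2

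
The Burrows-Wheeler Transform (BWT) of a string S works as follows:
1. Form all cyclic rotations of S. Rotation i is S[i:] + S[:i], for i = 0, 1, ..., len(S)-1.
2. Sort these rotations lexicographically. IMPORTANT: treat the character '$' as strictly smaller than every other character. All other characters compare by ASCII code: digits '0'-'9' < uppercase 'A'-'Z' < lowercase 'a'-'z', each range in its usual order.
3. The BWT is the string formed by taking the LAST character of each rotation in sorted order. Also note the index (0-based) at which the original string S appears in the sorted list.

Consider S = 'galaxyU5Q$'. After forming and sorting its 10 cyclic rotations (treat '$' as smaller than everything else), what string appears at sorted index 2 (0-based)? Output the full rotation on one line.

Answer: Q$galaxyU5

Derivation:
All 10 rotations (rotation i = S[i:]+S[:i]):
  rot[0] = galaxyU5Q$
  rot[1] = alaxyU5Q$g
  rot[2] = laxyU5Q$ga
  rot[3] = axyU5Q$gal
  rot[4] = xyU5Q$gala
  rot[5] = yU5Q$galax
  rot[6] = U5Q$galaxy
  rot[7] = 5Q$galaxyU
  rot[8] = Q$galaxyU5
  rot[9] = $galaxyU5Q
Sorted (with $ < everything):
  sorted[0] = $galaxyU5Q
  sorted[1] = 5Q$galaxyU
  sorted[2] = Q$galaxyU5
  sorted[3] = U5Q$galaxy
  sorted[4] = alaxyU5Q$g
  sorted[5] = axyU5Q$gal
  sorted[6] = galaxyU5Q$
  sorted[7] = laxyU5Q$ga
  sorted[8] = xyU5Q$gala
  sorted[9] = yU5Q$galax
sorted[2] = Q$galaxyU5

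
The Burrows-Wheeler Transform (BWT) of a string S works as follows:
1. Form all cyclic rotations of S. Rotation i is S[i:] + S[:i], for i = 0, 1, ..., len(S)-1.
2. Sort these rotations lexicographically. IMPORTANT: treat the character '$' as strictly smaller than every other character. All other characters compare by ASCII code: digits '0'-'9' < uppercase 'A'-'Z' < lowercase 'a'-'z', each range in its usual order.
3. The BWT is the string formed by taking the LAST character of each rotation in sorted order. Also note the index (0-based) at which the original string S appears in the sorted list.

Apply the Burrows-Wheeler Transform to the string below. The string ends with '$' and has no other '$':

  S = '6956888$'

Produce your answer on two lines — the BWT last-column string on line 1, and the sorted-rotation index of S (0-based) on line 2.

All 8 rotations (rotation i = S[i:]+S[:i]):
  rot[0] = 6956888$
  rot[1] = 956888$6
  rot[2] = 56888$69
  rot[3] = 6888$695
  rot[4] = 888$6956
  rot[5] = 88$69568
  rot[6] = 8$695688
  rot[7] = $6956888
Sorted (with $ < everything):
  sorted[0] = $6956888  (last char: '8')
  sorted[1] = 56888$69  (last char: '9')
  sorted[2] = 6888$695  (last char: '5')
  sorted[3] = 6956888$  (last char: '$')
  sorted[4] = 8$695688  (last char: '8')
  sorted[5] = 88$69568  (last char: '8')
  sorted[6] = 888$6956  (last char: '6')
  sorted[7] = 956888$6  (last char: '6')
Last column: 895$8866
Original string S is at sorted index 3

Answer: 895$8866
3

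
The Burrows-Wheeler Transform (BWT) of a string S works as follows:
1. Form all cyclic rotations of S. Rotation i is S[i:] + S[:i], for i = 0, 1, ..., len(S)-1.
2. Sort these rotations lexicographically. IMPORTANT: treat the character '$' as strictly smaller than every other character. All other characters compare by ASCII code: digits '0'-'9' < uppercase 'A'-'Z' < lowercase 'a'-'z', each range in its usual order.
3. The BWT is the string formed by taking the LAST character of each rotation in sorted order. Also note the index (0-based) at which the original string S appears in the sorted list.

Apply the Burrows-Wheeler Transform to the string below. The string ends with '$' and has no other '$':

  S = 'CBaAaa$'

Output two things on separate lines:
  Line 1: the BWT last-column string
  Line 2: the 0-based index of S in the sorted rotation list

Answer: aaC$aBA
3

Derivation:
All 7 rotations (rotation i = S[i:]+S[:i]):
  rot[0] = CBaAaa$
  rot[1] = BaAaa$C
  rot[2] = aAaa$CB
  rot[3] = Aaa$CBa
  rot[4] = aa$CBaA
  rot[5] = a$CBaAa
  rot[6] = $CBaAaa
Sorted (with $ < everything):
  sorted[0] = $CBaAaa  (last char: 'a')
  sorted[1] = Aaa$CBa  (last char: 'a')
  sorted[2] = BaAaa$C  (last char: 'C')
  sorted[3] = CBaAaa$  (last char: '$')
  sorted[4] = a$CBaAa  (last char: 'a')
  sorted[5] = aAaa$CB  (last char: 'B')
  sorted[6] = aa$CBaA  (last char: 'A')
Last column: aaC$aBA
Original string S is at sorted index 3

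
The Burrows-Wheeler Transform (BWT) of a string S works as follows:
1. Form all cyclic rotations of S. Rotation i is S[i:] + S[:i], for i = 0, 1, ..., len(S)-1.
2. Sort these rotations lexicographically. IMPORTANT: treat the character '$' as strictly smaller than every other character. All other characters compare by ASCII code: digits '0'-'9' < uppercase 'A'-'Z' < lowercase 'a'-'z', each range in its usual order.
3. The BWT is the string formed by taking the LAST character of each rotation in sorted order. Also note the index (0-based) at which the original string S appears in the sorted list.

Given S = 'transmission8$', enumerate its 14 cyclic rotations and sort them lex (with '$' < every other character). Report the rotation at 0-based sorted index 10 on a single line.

All 14 rotations (rotation i = S[i:]+S[:i]):
  rot[0] = transmission8$
  rot[1] = ransmission8$t
  rot[2] = ansmission8$tr
  rot[3] = nsmission8$tra
  rot[4] = smission8$tran
  rot[5] = mission8$trans
  rot[6] = ission8$transm
  rot[7] = ssion8$transmi
  rot[8] = sion8$transmis
  rot[9] = ion8$transmiss
  rot[10] = on8$transmissi
  rot[11] = n8$transmissio
  rot[12] = 8$transmission
  rot[13] = $transmission8
Sorted (with $ < everything):
  sorted[0] = $transmission8
  sorted[1] = 8$transmission
  sorted[2] = ansmission8$tr
  sorted[3] = ion8$transmiss
  sorted[4] = ission8$transm
  sorted[5] = mission8$trans
  sorted[6] = n8$transmissio
  sorted[7] = nsmission8$tra
  sorted[8] = on8$transmissi
  sorted[9] = ransmission8$t
  sorted[10] = sion8$transmis
  sorted[11] = smission8$tran
  sorted[12] = ssion8$transmi
  sorted[13] = transmission8$
sorted[10] = sion8$transmis

Answer: sion8$transmis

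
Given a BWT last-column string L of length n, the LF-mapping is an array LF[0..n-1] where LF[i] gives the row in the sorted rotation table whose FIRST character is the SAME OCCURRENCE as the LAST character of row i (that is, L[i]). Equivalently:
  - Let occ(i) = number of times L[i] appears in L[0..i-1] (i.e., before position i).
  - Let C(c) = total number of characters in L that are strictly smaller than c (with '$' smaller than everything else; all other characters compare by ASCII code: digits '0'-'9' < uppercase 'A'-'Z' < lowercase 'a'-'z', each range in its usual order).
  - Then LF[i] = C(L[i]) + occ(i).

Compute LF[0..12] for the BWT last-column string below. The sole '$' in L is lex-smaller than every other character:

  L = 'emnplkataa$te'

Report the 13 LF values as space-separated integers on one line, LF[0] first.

Char counts: '$':1, 'a':3, 'e':2, 'k':1, 'l':1, 'm':1, 'n':1, 'p':1, 't':2
C (first-col start): C('$')=0, C('a')=1, C('e')=4, C('k')=6, C('l')=7, C('m')=8, C('n')=9, C('p')=10, C('t')=11
L[0]='e': occ=0, LF[0]=C('e')+0=4+0=4
L[1]='m': occ=0, LF[1]=C('m')+0=8+0=8
L[2]='n': occ=0, LF[2]=C('n')+0=9+0=9
L[3]='p': occ=0, LF[3]=C('p')+0=10+0=10
L[4]='l': occ=0, LF[4]=C('l')+0=7+0=7
L[5]='k': occ=0, LF[5]=C('k')+0=6+0=6
L[6]='a': occ=0, LF[6]=C('a')+0=1+0=1
L[7]='t': occ=0, LF[7]=C('t')+0=11+0=11
L[8]='a': occ=1, LF[8]=C('a')+1=1+1=2
L[9]='a': occ=2, LF[9]=C('a')+2=1+2=3
L[10]='$': occ=0, LF[10]=C('$')+0=0+0=0
L[11]='t': occ=1, LF[11]=C('t')+1=11+1=12
L[12]='e': occ=1, LF[12]=C('e')+1=4+1=5

Answer: 4 8 9 10 7 6 1 11 2 3 0 12 5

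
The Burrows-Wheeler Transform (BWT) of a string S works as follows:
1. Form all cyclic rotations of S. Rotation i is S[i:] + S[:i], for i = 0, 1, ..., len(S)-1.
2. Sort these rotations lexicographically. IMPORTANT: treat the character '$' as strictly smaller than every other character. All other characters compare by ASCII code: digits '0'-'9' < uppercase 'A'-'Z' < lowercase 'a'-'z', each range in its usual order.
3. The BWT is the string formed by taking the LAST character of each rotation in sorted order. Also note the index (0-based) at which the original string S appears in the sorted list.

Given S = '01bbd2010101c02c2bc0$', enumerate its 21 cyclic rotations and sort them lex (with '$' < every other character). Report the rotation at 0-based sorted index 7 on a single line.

All 21 rotations (rotation i = S[i:]+S[:i]):
  rot[0] = 01bbd2010101c02c2bc0$
  rot[1] = 1bbd2010101c02c2bc0$0
  rot[2] = bbd2010101c02c2bc0$01
  rot[3] = bd2010101c02c2bc0$01b
  rot[4] = d2010101c02c2bc0$01bb
  rot[5] = 2010101c02c2bc0$01bbd
  rot[6] = 010101c02c2bc0$01bbd2
  rot[7] = 10101c02c2bc0$01bbd20
  rot[8] = 0101c02c2bc0$01bbd201
  rot[9] = 101c02c2bc0$01bbd2010
  rot[10] = 01c02c2bc0$01bbd20101
  rot[11] = 1c02c2bc0$01bbd201010
  rot[12] = c02c2bc0$01bbd2010101
  rot[13] = 02c2bc0$01bbd2010101c
  rot[14] = 2c2bc0$01bbd2010101c0
  rot[15] = c2bc0$01bbd2010101c02
  rot[16] = 2bc0$01bbd2010101c02c
  rot[17] = bc0$01bbd2010101c02c2
  rot[18] = c0$01bbd2010101c02c2b
  rot[19] = 0$01bbd2010101c02c2bc
  rot[20] = $01bbd2010101c02c2bc0
Sorted (with $ < everything):
  sorted[0] = $01bbd2010101c02c2bc0
  sorted[1] = 0$01bbd2010101c02c2bc
  sorted[2] = 010101c02c2bc0$01bbd2
  sorted[3] = 0101c02c2bc0$01bbd201
  sorted[4] = 01bbd2010101c02c2bc0$
  sorted[5] = 01c02c2bc0$01bbd20101
  sorted[6] = 02c2bc0$01bbd2010101c
  sorted[7] = 10101c02c2bc0$01bbd20
  sorted[8] = 101c02c2bc0$01bbd2010
  sorted[9] = 1bbd2010101c02c2bc0$0
  sorted[10] = 1c02c2bc0$01bbd201010
  sorted[11] = 2010101c02c2bc0$01bbd
  sorted[12] = 2bc0$01bbd2010101c02c
  sorted[13] = 2c2bc0$01bbd2010101c0
  sorted[14] = bbd2010101c02c2bc0$01
  sorted[15] = bc0$01bbd2010101c02c2
  sorted[16] = bd2010101c02c2bc0$01b
  sorted[17] = c0$01bbd2010101c02c2b
  sorted[18] = c02c2bc0$01bbd2010101
  sorted[19] = c2bc0$01bbd2010101c02
  sorted[20] = d2010101c02c2bc0$01bb
sorted[7] = 10101c02c2bc0$01bbd20

Answer: 10101c02c2bc0$01bbd20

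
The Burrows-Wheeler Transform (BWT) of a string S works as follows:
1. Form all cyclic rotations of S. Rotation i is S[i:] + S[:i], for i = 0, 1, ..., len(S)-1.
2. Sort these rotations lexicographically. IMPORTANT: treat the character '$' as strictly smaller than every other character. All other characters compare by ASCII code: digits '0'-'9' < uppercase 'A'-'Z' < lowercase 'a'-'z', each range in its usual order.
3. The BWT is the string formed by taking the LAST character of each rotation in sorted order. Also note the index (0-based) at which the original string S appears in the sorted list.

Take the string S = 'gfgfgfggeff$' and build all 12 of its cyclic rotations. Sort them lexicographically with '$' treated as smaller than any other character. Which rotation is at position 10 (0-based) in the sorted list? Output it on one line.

All 12 rotations (rotation i = S[i:]+S[:i]):
  rot[0] = gfgfgfggeff$
  rot[1] = fgfgfggeff$g
  rot[2] = gfgfggeff$gf
  rot[3] = fgfggeff$gfg
  rot[4] = gfggeff$gfgf
  rot[5] = fggeff$gfgfg
  rot[6] = ggeff$gfgfgf
  rot[7] = geff$gfgfgfg
  rot[8] = eff$gfgfgfgg
  rot[9] = ff$gfgfgfgge
  rot[10] = f$gfgfgfggef
  rot[11] = $gfgfgfggeff
Sorted (with $ < everything):
  sorted[0] = $gfgfgfggeff
  sorted[1] = eff$gfgfgfgg
  sorted[2] = f$gfgfgfggef
  sorted[3] = ff$gfgfgfgge
  sorted[4] = fgfgfggeff$g
  sorted[5] = fgfggeff$gfg
  sorted[6] = fggeff$gfgfg
  sorted[7] = geff$gfgfgfg
  sorted[8] = gfgfgfggeff$
  sorted[9] = gfgfggeff$gf
  sorted[10] = gfggeff$gfgf
  sorted[11] = ggeff$gfgfgf
sorted[10] = gfggeff$gfgf

Answer: gfggeff$gfgf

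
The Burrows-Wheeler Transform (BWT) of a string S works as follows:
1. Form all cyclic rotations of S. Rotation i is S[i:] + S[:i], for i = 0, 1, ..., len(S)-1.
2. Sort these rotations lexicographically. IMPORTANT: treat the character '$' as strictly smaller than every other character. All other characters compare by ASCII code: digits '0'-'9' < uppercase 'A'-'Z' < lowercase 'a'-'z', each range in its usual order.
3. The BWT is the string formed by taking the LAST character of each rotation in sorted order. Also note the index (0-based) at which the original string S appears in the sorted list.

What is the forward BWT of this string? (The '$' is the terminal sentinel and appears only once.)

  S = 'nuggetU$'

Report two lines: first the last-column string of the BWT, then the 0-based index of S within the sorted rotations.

Answer: Utggu$en
5

Derivation:
All 8 rotations (rotation i = S[i:]+S[:i]):
  rot[0] = nuggetU$
  rot[1] = uggetU$n
  rot[2] = ggetU$nu
  rot[3] = getU$nug
  rot[4] = etU$nugg
  rot[5] = tU$nugge
  rot[6] = U$nugget
  rot[7] = $nuggetU
Sorted (with $ < everything):
  sorted[0] = $nuggetU  (last char: 'U')
  sorted[1] = U$nugget  (last char: 't')
  sorted[2] = etU$nugg  (last char: 'g')
  sorted[3] = getU$nug  (last char: 'g')
  sorted[4] = ggetU$nu  (last char: 'u')
  sorted[5] = nuggetU$  (last char: '$')
  sorted[6] = tU$nugge  (last char: 'e')
  sorted[7] = uggetU$n  (last char: 'n')
Last column: Utggu$en
Original string S is at sorted index 5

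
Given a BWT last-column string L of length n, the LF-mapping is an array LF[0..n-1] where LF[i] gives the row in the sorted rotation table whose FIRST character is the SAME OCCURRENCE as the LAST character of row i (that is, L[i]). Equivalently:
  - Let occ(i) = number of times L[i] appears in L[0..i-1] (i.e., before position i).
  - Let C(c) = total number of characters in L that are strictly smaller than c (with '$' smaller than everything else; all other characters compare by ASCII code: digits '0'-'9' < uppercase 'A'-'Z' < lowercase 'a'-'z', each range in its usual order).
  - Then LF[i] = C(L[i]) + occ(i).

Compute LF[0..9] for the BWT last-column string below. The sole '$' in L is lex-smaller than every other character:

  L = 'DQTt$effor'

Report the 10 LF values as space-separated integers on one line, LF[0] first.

Char counts: '$':1, 'D':1, 'Q':1, 'T':1, 'e':1, 'f':2, 'o':1, 'r':1, 't':1
C (first-col start): C('$')=0, C('D')=1, C('Q')=2, C('T')=3, C('e')=4, C('f')=5, C('o')=7, C('r')=8, C('t')=9
L[0]='D': occ=0, LF[0]=C('D')+0=1+0=1
L[1]='Q': occ=0, LF[1]=C('Q')+0=2+0=2
L[2]='T': occ=0, LF[2]=C('T')+0=3+0=3
L[3]='t': occ=0, LF[3]=C('t')+0=9+0=9
L[4]='$': occ=0, LF[4]=C('$')+0=0+0=0
L[5]='e': occ=0, LF[5]=C('e')+0=4+0=4
L[6]='f': occ=0, LF[6]=C('f')+0=5+0=5
L[7]='f': occ=1, LF[7]=C('f')+1=5+1=6
L[8]='o': occ=0, LF[8]=C('o')+0=7+0=7
L[9]='r': occ=0, LF[9]=C('r')+0=8+0=8

Answer: 1 2 3 9 0 4 5 6 7 8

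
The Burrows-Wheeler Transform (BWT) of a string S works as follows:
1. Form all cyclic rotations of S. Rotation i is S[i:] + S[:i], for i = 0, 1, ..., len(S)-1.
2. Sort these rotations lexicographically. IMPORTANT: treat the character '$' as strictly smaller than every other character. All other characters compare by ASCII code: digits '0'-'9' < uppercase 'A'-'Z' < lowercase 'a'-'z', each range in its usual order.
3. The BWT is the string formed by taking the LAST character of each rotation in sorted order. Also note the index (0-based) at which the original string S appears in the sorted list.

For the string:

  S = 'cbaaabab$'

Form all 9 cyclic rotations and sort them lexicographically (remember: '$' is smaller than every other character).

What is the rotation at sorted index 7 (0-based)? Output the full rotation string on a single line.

Answer: bab$cbaaa

Derivation:
All 9 rotations (rotation i = S[i:]+S[:i]):
  rot[0] = cbaaabab$
  rot[1] = baaabab$c
  rot[2] = aaabab$cb
  rot[3] = aabab$cba
  rot[4] = abab$cbaa
  rot[5] = bab$cbaaa
  rot[6] = ab$cbaaab
  rot[7] = b$cbaaaba
  rot[8] = $cbaaabab
Sorted (with $ < everything):
  sorted[0] = $cbaaabab
  sorted[1] = aaabab$cb
  sorted[2] = aabab$cba
  sorted[3] = ab$cbaaab
  sorted[4] = abab$cbaa
  sorted[5] = b$cbaaaba
  sorted[6] = baaabab$c
  sorted[7] = bab$cbaaa
  sorted[8] = cbaaabab$
sorted[7] = bab$cbaaa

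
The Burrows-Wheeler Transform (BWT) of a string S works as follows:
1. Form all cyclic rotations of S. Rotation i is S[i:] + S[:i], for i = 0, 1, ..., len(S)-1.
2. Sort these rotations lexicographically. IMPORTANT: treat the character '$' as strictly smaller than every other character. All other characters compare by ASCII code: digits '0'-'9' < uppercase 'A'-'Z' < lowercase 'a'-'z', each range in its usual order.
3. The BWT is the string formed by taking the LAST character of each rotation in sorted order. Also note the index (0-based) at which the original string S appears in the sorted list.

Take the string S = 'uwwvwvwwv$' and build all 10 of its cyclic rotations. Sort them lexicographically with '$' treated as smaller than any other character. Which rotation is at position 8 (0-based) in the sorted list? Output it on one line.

Answer: wwv$uwwvwv

Derivation:
All 10 rotations (rotation i = S[i:]+S[:i]):
  rot[0] = uwwvwvwwv$
  rot[1] = wwvwvwwv$u
  rot[2] = wvwvwwv$uw
  rot[3] = vwvwwv$uww
  rot[4] = wvwwv$uwwv
  rot[5] = vwwv$uwwvw
  rot[6] = wwv$uwwvwv
  rot[7] = wv$uwwvwvw
  rot[8] = v$uwwvwvww
  rot[9] = $uwwvwvwwv
Sorted (with $ < everything):
  sorted[0] = $uwwvwvwwv
  sorted[1] = uwwvwvwwv$
  sorted[2] = v$uwwvwvww
  sorted[3] = vwvwwv$uww
  sorted[4] = vwwv$uwwvw
  sorted[5] = wv$uwwvwvw
  sorted[6] = wvwvwwv$uw
  sorted[7] = wvwwv$uwwv
  sorted[8] = wwv$uwwvwv
  sorted[9] = wwvwvwwv$u
sorted[8] = wwv$uwwvwv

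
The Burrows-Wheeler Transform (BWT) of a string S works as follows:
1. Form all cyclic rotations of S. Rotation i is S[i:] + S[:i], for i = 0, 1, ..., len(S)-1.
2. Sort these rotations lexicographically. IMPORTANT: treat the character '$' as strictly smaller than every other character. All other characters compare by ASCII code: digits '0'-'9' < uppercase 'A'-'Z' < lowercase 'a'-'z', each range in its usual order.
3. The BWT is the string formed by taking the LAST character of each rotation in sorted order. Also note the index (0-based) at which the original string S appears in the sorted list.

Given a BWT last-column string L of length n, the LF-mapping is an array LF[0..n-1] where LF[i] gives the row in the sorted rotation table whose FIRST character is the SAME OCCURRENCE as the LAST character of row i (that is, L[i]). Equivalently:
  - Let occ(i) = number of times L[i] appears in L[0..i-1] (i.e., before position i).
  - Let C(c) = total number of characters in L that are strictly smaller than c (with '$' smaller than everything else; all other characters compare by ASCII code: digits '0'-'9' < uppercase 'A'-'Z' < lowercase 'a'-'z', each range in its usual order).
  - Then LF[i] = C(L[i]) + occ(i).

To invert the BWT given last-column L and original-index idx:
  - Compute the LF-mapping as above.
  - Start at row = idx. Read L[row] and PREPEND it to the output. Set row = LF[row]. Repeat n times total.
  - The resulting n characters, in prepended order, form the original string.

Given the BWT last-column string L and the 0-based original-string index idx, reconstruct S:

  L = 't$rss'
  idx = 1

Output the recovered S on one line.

Answer: rsst$

Derivation:
LF mapping: 4 0 1 2 3
Walk LF starting at row 1, prepending L[row]:
  step 1: row=1, L[1]='$', prepend. Next row=LF[1]=0
  step 2: row=0, L[0]='t', prepend. Next row=LF[0]=4
  step 3: row=4, L[4]='s', prepend. Next row=LF[4]=3
  step 4: row=3, L[3]='s', prepend. Next row=LF[3]=2
  step 5: row=2, L[2]='r', prepend. Next row=LF[2]=1
Reversed output: rsst$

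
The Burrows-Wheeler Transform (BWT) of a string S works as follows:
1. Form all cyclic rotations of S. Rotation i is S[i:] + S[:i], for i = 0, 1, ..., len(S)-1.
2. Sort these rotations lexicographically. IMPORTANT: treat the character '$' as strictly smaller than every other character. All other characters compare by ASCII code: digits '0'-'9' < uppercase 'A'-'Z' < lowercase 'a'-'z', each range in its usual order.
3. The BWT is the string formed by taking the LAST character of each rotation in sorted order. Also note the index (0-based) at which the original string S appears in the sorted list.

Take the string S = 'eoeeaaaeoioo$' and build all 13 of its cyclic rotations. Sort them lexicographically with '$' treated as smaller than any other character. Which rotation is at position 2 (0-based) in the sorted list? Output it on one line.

All 13 rotations (rotation i = S[i:]+S[:i]):
  rot[0] = eoeeaaaeoioo$
  rot[1] = oeeaaaeoioo$e
  rot[2] = eeaaaeoioo$eo
  rot[3] = eaaaeoioo$eoe
  rot[4] = aaaeoioo$eoee
  rot[5] = aaeoioo$eoeea
  rot[6] = aeoioo$eoeeaa
  rot[7] = eoioo$eoeeaaa
  rot[8] = oioo$eoeeaaae
  rot[9] = ioo$eoeeaaaeo
  rot[10] = oo$eoeeaaaeoi
  rot[11] = o$eoeeaaaeoio
  rot[12] = $eoeeaaaeoioo
Sorted (with $ < everything):
  sorted[0] = $eoeeaaaeoioo
  sorted[1] = aaaeoioo$eoee
  sorted[2] = aaeoioo$eoeea
  sorted[3] = aeoioo$eoeeaa
  sorted[4] = eaaaeoioo$eoe
  sorted[5] = eeaaaeoioo$eo
  sorted[6] = eoeeaaaeoioo$
  sorted[7] = eoioo$eoeeaaa
  sorted[8] = ioo$eoeeaaaeo
  sorted[9] = o$eoeeaaaeoio
  sorted[10] = oeeaaaeoioo$e
  sorted[11] = oioo$eoeeaaae
  sorted[12] = oo$eoeeaaaeoi
sorted[2] = aaeoioo$eoeea

Answer: aaeoioo$eoeea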